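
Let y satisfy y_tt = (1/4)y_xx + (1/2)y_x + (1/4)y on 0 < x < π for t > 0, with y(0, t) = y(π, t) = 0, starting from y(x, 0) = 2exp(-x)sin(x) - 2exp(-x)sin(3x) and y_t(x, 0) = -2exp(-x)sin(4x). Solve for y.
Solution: Substitute y = exp(-x)u, i.e. u = exp(x)y.
By the product rule, y_x = exp(-x)(u_x - u), y_xx = exp(-x)(u_xx - 2u_x + u), y_tt = exp(-x)u_tt.
Substituting into the PDE and dividing by exp(-x): u_tt = (1/4)(u_xx - 2u_x + u) + (1/2)(u_x - u) + (1/4)u.
The lower-order terms cancel, leaving the standard wave equation u_tt = (1/4)u_xx.
Initial data for u: u(x,0) = exp(x)y(x,0) = 2sin(x) - 2sin(3x); u_t(x,0) = exp(x)y_t(x,0) = -2sin(4x). The boundary conditions carry over: u(0,t) = u(π,t) = 0.
Solve for u:
  Using separation of variables u = X(x)T(t):
  Eigenfunctions: sin(nx), n = 1, 2, 3, ...
  General solution: u(x, t) = Σ [A_n cos(n t/2) + B_n sin(n t/2)] sin(nx)
  From u(x,0) = 2sin(x) - 2sin(3x): A_1=2, A_3=-2. From u_t(x,0) = -2sin(4x), using u_t(x,0) = Σ ω_n B_n sin(nx) with ω_n = n/2: B_4 = (-2)/2 = -1.
Hence u(x,t) = -sin(2t)sin(4x) + 2sin(x)cos(t/2) - 2sin(3x)cos(3t/2).
Transform back: y(x,t) = exp(-x)u(x,t).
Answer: y(x, t) = -exp(-x)sin(2t)sin(4x) + 2exp(-x)sin(x)cos(t/2) - 2exp(-x)sin(3x)cos(3t/2)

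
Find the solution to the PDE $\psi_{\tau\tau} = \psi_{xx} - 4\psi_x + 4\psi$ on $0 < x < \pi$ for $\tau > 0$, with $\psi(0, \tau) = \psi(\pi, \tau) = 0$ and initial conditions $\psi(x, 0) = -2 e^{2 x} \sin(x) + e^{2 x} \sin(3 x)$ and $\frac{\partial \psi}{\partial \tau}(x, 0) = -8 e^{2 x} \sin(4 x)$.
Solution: Substitute $\psi = e^{2x}u$.
Then $\psi_x = e^{2x}(u_x + 2u)$, $\psi_{xx} = e^{2x}(u_{xx} + 4u_x + 4u)$, $\psi_{\tau\tau} = e^{2x}u_{\tau\tau}$; substituting and dividing by $e^{2x}$, the lower-order terms cancel: $u_{\tau\tau} = u_{xx}$ (standard wave equation).
Data for $u$: $u(x,0) = e^{-2x}\psi(x,0) = -2 \sin(x) + \sin(3 x)$; $u_{\tau}(x,0) = e^{-2x}\psi_{\tau}(x,0) = -8 \sin(4 x)$. The boundary conditions carry over: $u(0,\tau) = u(\pi,\tau) = 0$.
Separating variables: $u = \sum [A_n \cos(\omega_n \tau) + B_n \sin(\omega_n \tau)] \sin(nx)$, $\omega_n = n$. From ICs ($B_n$ = velocity coefficient / $\omega_n$): $A_1=-2, A_3=1, B_4=-2$.
So $u(x,\tau) = -2 \sin(x) \cos(\tau) + \sin(3 x) \cos(3 \tau) - 2 \sin(4 x) \sin(4 \tau)$, and $\psi(x,\tau) = e^{2x}u(x,\tau)$.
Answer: $\psi(x, \tau) = -2 e^{2 x} \sin(4 \tau) \sin(4 x) - 2 e^{2 x} \sin(x) \cos(\tau) + e^{2 x} \sin(3 x) \cos(3 \tau)$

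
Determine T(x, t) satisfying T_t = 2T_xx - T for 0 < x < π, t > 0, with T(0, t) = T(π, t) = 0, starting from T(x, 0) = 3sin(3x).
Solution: Substitute T = exp(-t)u, i.e. u = exp(t)T.
By the product rule, T_t = exp(-t)(u_t - u), T_xx = exp(-t)u_xx.
Substituting into the PDE and dividing by exp(-t): u_t - u = 2u_xx - u.
The lower-order terms cancel, leaving the standard heat equation u_t = 2u_xx.
Initial data for u: u(x,0) = T(x,0) = 3sin(3x). The boundary conditions carry over: u(0,t) = u(π,t) = 0.
Solve for u:
  Using separation of variables u = X(x)G(t):
  Eigenfunctions: sin(nx), n = 1, 2, 3, ...
  General solution: u(x, t) = Σ c_n sin(nx) exp(-2n² t)
  Matching u(x,0) = 3sin(3x) term by term: c_3=3.
Hence u(x,t) = 3exp(-18t)sin(3x).
Transform back: T(x,t) = exp(-t)u(x,t).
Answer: T(x, t) = 3exp(-19t)sin(3x)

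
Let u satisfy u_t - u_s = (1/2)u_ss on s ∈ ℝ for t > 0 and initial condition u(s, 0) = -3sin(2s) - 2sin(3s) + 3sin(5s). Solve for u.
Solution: Change to a moving frame: let η = s + t, σ = t and write u(s,t) = w(η,σ).
By the chain rule u_t = w_σ + w_η, u_s = w_η, u_ss = w_ηη.
Then u_t - u_s = w_σ: the advection term cancels and the PDE becomes the heat equation w_σ = (1/2)w_ηη on η ∈ ℝ.
Initial data: w(η,0) = u(η,0) = -3sin(2η) - 2sin(3η) + 3sin(5η).
On η ∈ ℝ each mode satisfies (sin(nη))″ = -n² sin(nη), so exp(-n²σ/2) sin(nη) solves the heat equation; by superposition w(η,σ) = Σ c_n exp(-n²σ/2) sin(nη).
Reading off the coefficients: c_2=-3, c_3=-2, c_5=3, so w(η,σ) = -3exp(-2σ)sin(2η) - 2exp(-9σ/2)sin(3η) + 3exp(-25σ/2)sin(5η).
Substituting back η = s + t, σ = t: u(s,t) = w(s + t, t).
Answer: u(s, t) = -3exp(-2t)sin(2s + 2t) - 2exp(-9t/2)sin(3s + 3t) + 3exp(-25t/2)sin(5s + 5t)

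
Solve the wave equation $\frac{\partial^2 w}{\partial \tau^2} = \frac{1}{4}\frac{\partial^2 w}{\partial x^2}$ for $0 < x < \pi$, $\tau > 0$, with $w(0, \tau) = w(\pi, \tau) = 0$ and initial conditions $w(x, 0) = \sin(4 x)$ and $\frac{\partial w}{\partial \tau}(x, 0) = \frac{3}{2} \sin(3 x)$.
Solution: Separating variables: $w = \sum [A_n \cos(\omega_n \tau) + B_n \sin(\omega_n \tau)] \sin(nx)$, $\omega_n = n/2$. From ICs ($B_n$ = velocity coefficient / $\omega_n$): $A_4=1, B_3=1$.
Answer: $w(x, \tau) = \sin(3 \tau/2) \sin(3 x) + \sin(4 x) \cos(2 \tau)$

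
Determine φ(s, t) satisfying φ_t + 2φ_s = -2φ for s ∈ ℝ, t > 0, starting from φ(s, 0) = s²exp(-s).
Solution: Substitute φ = exp(-s)u, i.e. u = exp(s)φ.
By the product rule, φ_s = exp(-s)(u_s - u), φ_t = exp(-s)u_t.
Substituting into the PDE and dividing by exp(-s): u_t + 2(u_s - u) = -2u.
The lower-order terms cancel, leaving the standard advection equation u_t + 2u_s = 0.
Initial data for u: u(s,0) = exp(s)φ(s,0) = s².
Solve for u:
  By method of characteristics (waves move right with speed 2):
  Along characteristics s - 2t = const, u is constant, so u(s,t) = f(s - 2t) with f = u(·, 0).
Hence u(s,t) = s² - 4st + 4t².
Transform back: φ(s,t) = exp(-s)u(s,t).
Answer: φ(s, t) = s²exp(-s) - 4stexp(-s) + 4t²exp(-s)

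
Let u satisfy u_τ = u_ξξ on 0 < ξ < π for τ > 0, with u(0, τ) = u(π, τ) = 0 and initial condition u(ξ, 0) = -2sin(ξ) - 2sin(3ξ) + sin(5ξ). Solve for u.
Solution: Using separation of variables u = X(ξ)T(τ):
Eigenfunctions: sin(nξ), n = 1, 2, 3, ...
General solution: u(ξ, τ) = Σ c_n sin(nξ) exp(-n² τ)
Matching u(ξ,0) = -2sin(ξ) - 2sin(3ξ) + sin(5ξ) term by term: c_1=-2, c_3=-2, c_5=1.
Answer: u(ξ, τ) = -2exp(-τ)sin(ξ) - 2exp(-9τ)sin(3ξ) + exp(-25τ)sin(5ξ)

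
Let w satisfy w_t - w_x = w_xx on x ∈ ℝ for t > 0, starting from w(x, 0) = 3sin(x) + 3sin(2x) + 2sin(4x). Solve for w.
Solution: Change to a moving frame: let η = x + t, σ = t and write w(x,t) = u(η,σ).
By the chain rule w_t = u_σ + u_η, w_x = u_η, w_xx = u_ηη.
Then w_t - w_x = u_σ: the advection term cancels and the PDE becomes the heat equation u_σ = u_ηη on η ∈ ℝ.
Initial data: u(η,0) = w(η,0) = 3sin(η) + 3sin(2η) + 2sin(4η).
On η ∈ ℝ each mode satisfies (sin(nη))″ = -n² sin(nη), so exp(-n²σ) sin(nη) solves the heat equation; by superposition u(η,σ) = Σ c_n exp(-n²σ) sin(nη).
Reading off the coefficients: c_1=3, c_2=3, c_4=2, so u(η,σ) = 3exp(-σ)sin(η) + 3exp(-4σ)sin(2η) + 2exp(-16σ)sin(4η).
Substituting back η = x + t, σ = t: w(x,t) = u(x + t, t).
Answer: w(x, t) = 3exp(-t)sin(t + x) + 3exp(-4t)sin(2t + 2x) + 2exp(-16t)sin(4t + 4x)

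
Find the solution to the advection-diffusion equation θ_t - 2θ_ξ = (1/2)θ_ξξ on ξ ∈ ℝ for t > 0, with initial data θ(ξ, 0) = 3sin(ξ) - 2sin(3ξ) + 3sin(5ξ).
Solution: Change to a moving frame: let η = ξ + 2t, σ = t and write θ(ξ,t) = u(η,σ).
By the chain rule θ_t = u_σ + 2u_η, θ_ξ = u_η, θ_ξξ = u_ηη.
Then θ_t - 2θ_ξ = u_σ: the advection term cancels and the PDE becomes the heat equation u_σ = (1/2)u_ηη on η ∈ ℝ.
Initial data: u(η,0) = θ(η,0) = 3sin(η) - 2sin(3η) + 3sin(5η).
On η ∈ ℝ each mode satisfies (sin(nη))″ = -n² sin(nη), so exp(-n²σ/2) sin(nη) solves the heat equation; by superposition u(η,σ) = Σ c_n exp(-n²σ/2) sin(nη).
Reading off the coefficients: c_1=3, c_3=-2, c_5=3, so u(η,σ) = 3exp(-σ/2)sin(η) - 2exp(-9σ/2)sin(3η) + 3exp(-25σ/2)sin(5η).
Substituting back η = ξ + 2t, σ = t: θ(ξ,t) = u(ξ + 2t, t).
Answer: θ(ξ, t) = 3exp(-t/2)sin(2t + ξ) - 2exp(-9t/2)sin(6t + 3ξ) + 3exp(-25t/2)sin(10t + 5ξ)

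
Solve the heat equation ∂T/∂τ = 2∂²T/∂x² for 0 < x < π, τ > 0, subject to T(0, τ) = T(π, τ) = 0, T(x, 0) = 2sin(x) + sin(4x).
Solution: Using separation of variables T = X(x)G(τ):
Eigenfunctions: sin(nx), n = 1, 2, 3, ...
General solution: T(x, τ) = Σ c_n sin(nx) exp(-2n² τ)
Matching T(x,0) = 2sin(x) + sin(4x) term by term: c_1=2, c_4=1.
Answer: T(x, τ) = 2exp(-2τ)sin(x) + exp(-32τ)sin(4x)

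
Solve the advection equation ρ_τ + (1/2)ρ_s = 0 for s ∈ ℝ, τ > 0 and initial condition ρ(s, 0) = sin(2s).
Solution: By method of characteristics (waves move right with speed 1/2):
Along characteristics s - (1/2)τ = const, ρ is constant, so ρ(s,τ) = f(s - (1/2)τ) with f = ρ(·, 0).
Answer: ρ(s, τ) = sin(2s - τ)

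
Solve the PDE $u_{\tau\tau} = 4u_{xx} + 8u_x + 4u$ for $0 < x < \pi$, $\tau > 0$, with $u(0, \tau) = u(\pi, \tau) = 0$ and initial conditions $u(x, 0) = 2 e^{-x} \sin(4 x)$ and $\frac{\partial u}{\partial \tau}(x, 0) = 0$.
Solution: Substitute $u = e^{-x}w$.
Then $u_x = e^{-x}(w_x - w)$, $u_{xx} = e^{-x}(w_{xx} - 2w_x + w)$, $u_{\tau\tau} = e^{-x}w_{\tau\tau}$; substituting and dividing by $e^{-x}$, the lower-order terms cancel: $w_{\tau\tau} = 4w_{xx}$ (standard wave equation).
Data for $w$: $w(x,0) = e^{x}u(x,0) = 2 \sin(4 x)$; $w_{\tau}(x,0) = e^{x}u_{\tau}(x,0) = 0$. The boundary conditions carry over: $w(0,\tau) = w(\pi,\tau) = 0$.
Separating variables: $w = \sum [A_n \cos(\omega_n \tau) + B_n \sin(\omega_n \tau)] \sin(nx)$, $\omega_n = 2n$. From ICs: $A_4=2$.
So $w(x,\tau) = 2 \sin(4 x) \cos(8 \tau)$, and $u(x,\tau) = e^{-x}w(x,\tau)$.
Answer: $u(x, \tau) = 2 e^{-x} \sin(4 x) \cos(8 \tau)$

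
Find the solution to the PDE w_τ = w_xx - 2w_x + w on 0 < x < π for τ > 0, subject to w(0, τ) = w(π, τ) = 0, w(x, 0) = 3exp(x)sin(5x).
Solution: Substitute w = exp(x)u.
Then w_x = exp(x)(u_x + u), w_xx = exp(x)(u_xx + 2u_x + u), w_τ = exp(x)u_τ; substituting and dividing by exp(x), the lower-order terms cancel: u_τ = u_xx (standard heat equation).
Data for u: u(x,0) = exp(-x)w(x,0) = 3sin(5x). The boundary conditions carry over: u(0,τ) = u(π,τ) = 0.
Separating variables: u = Σ c_n exp(-n²τ) sin(nx). From u(x,0) = 3sin(5x): c_5=3.
So u(x,τ) = 3exp(-25τ)sin(5x), and w(x,τ) = exp(x)u(x,τ).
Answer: w(x, τ) = 3exp(x)exp(-25τ)sin(5x)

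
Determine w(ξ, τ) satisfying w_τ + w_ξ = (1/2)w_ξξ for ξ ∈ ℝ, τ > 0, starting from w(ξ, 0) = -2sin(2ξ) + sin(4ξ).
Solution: Moving frame: η = ξ - τ, σ = τ, w = u(η,σ), so w_τ = u_σ - u_η and w_ξξ = u_ηη.
Hence w_τ + w_ξ = u_σ and the PDE becomes the heat equation u_σ = (1/2)u_ηη on η ∈ ℝ.
Initial data: u(η,0) = w(η,0) = -2sin(2η) + sin(4η). Each mode sin(nη) decays as exp(-n²σ/2) on ℝ, so u(η,σ) = Σ c_n exp(-n²σ/2) sin(nη) with c_2=-2, c_4=1: u(η,σ) = -2exp(-2σ)sin(2η) + exp(-8σ)sin(4η).
Substituting back: w(ξ,τ) = u(ξ - τ, τ).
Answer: w(ξ, τ) = -2exp(-2τ)sin(2ξ - 2τ) + exp(-8τ)sin(4ξ - 4τ)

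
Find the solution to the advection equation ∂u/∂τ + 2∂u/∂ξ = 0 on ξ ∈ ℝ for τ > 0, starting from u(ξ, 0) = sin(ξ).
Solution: By characteristics (dξ/dτ = 2), u(ξ,τ) = f(ξ - 2τ) with f = u(·, 0).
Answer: u(ξ, τ) = sin(ξ - 2τ)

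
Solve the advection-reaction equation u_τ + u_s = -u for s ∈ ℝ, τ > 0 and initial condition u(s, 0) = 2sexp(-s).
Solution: Substitute u = exp(-s)w.
Then u_s = exp(-s)(w_s - w), u_τ = exp(-s)w_τ; substituting and dividing by exp(-s), the lower-order terms cancel: w_τ + w_s = 0 (standard advection equation).
Data for w: w(s,0) = exp(s)u(s,0) = 2s.
By characteristics (ds/dτ = 1), w(s,τ) = f(s - τ) with f = w(·, 0).
So w(s,τ) = 2s - 2τ, and u(s,τ) = exp(-s)w(s,τ).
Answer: u(s, τ) = 2sexp(-s) - 2τexp(-s)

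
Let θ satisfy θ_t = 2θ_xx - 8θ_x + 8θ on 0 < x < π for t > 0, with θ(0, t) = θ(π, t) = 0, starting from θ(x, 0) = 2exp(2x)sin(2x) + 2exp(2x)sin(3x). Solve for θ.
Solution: Substitute θ = exp(2x)u.
Then θ_x = exp(2x)(u_x + 2u), θ_xx = exp(2x)(u_xx + 4u_x + 4u), θ_t = exp(2x)u_t; substituting and dividing by exp(2x), the lower-order terms cancel: u_t = 2u_xx (standard heat equation).
Data for u: u(x,0) = exp(-2x)θ(x,0) = 2sin(2x) + 2sin(3x). The boundary conditions carry over: u(0,t) = u(π,t) = 0.
Separating variables: u = Σ c_n exp(-2n²t) sin(nx). From u(x,0) = 2sin(2x) + 2sin(3x): c_2=2, c_3=2.
So u(x,t) = 2exp(-8t)sin(2x) + 2exp(-18t)sin(3x), and θ(x,t) = exp(2x)u(x,t).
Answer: θ(x, t) = 2exp(-8t)exp(2x)sin(2x) + 2exp(-18t)exp(2x)sin(3x)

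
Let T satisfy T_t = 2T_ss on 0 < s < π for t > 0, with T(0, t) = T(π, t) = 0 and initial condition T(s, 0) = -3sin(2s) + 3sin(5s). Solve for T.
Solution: Separating variables: T = Σ c_n exp(-2n²t) sin(ns). From T(s,0) = -3sin(2s) + 3sin(5s): c_2=-3, c_5=3.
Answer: T(s, t) = -3exp(-8t)sin(2s) + 3exp(-50t)sin(5s)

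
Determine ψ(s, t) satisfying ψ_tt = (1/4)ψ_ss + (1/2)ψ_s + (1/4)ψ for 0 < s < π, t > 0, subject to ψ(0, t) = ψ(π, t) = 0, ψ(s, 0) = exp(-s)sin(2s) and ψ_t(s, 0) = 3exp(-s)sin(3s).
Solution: Substitute ψ = exp(-s)u.
Then ψ_s = exp(-s)(u_s - u), ψ_ss = exp(-s)(u_ss - 2u_s + u), ψ_tt = exp(-s)u_tt; substituting and dividing by exp(-s), the lower-order terms cancel: u_tt = (1/4)u_ss (standard wave equation).
Data for u: u(s,0) = exp(s)ψ(s,0) = sin(2s); u_t(s,0) = exp(s)ψ_t(s,0) = 3sin(3s). The boundary conditions carry over: u(0,t) = u(π,t) = 0.
Separating variables: u = Σ [A_n cos(ω_n t) + B_n sin(ω_n t)] sin(ns), ω_n = n/2. From ICs (B_n = velocity coefficient / ω_n): A_2=1, B_3=2.
So u(s,t) = sin(2s)cos(t) + 2sin(3s)sin(3t/2), and ψ(s,t) = exp(-s)u(s,t).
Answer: ψ(s, t) = exp(-s)sin(2s)cos(t) + 2exp(-s)sin(3s)sin(3t/2)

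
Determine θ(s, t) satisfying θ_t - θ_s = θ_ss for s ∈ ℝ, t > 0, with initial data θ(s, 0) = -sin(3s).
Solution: Change to a moving frame: let η = s + t, σ = t and write θ(s,t) = u(η,σ).
By the chain rule θ_t = u_σ + u_η, θ_s = u_η, θ_ss = u_ηη.
Then θ_t - θ_s = u_σ: the advection term cancels and the PDE becomes the heat equation u_σ = u_ηη on η ∈ ℝ.
Initial data: u(η,0) = θ(η,0) = -sin(3η).
On η ∈ ℝ each mode satisfies (sin(nη))″ = -n² sin(nη), so exp(-n²σ) sin(nη) solves the heat equation; by superposition u(η,σ) = Σ c_n exp(-n²σ) sin(nη).
Reading off the coefficients: c_3=-1, so u(η,σ) = -exp(-9σ)sin(3η).
Substituting back η = s + t, σ = t: θ(s,t) = u(s + t, t).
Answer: θ(s, t) = -exp(-9t)sin(3s + 3t)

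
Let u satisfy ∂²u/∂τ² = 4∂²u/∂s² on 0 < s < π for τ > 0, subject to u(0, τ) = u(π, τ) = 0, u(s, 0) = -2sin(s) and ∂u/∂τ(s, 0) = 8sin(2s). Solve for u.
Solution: Separating variables: u = Σ [A_n cos(ω_n τ) + B_n sin(ω_n τ)] sin(ns), ω_n = 2n. From ICs (B_n = velocity coefficient / ω_n): A_1=-2, B_2=2.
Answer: u(s, τ) = -2sin(s)cos(2τ) + 2sin(2s)sin(4τ)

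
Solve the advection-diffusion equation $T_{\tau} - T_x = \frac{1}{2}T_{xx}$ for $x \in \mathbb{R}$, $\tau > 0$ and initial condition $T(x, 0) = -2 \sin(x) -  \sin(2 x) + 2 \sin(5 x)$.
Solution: Moving frame: $\eta = x + \tau$, $\sigma = \tau$, $T = u(\eta,\sigma)$, so $T_{\tau} = u_{\sigma} + u_{\eta}$ and $T_{xx} = u_{\eta\eta}$.
Hence $T_{\tau} - T_x = u_{\sigma}$ and the PDE becomes the heat equation $u_{\sigma} = \frac{1}{2}u_{\eta\eta}$ on $\eta \in \mathbb{R}$.
Initial data: $u(\eta,0) = T(\eta,0) = -2 \sin(\eta) - \sin(2 \eta) + 2 \sin(5 \eta)$. Each mode $\sin(n\eta)$ decays as $e^{-n^2\sigma/2}$ on $\mathbb{R}$, so $u(\eta,\sigma) = \sum c_n e^{-n^2\sigma/2} \sin(n\eta)$ with $c_1=-2, c_2=-1, c_5=2$: $u(\eta,\sigma) = - e^{-2 \sigma} \sin(2 \eta) - 2 e^{-\sigma/2} \sin(\eta) + 2 e^{-25 \sigma/2} \sin(5 \eta)$.
Substituting back: $T(x,\tau) = u(x + \tau, \tau)$.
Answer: $T(x, \tau) = - e^{-2 \tau} \sin(2 \tau + 2 x) - 2 e^{-\tau/2} \sin(\tau + x) + 2 e^{-25 \tau/2} \sin(5 \tau + 5 x)$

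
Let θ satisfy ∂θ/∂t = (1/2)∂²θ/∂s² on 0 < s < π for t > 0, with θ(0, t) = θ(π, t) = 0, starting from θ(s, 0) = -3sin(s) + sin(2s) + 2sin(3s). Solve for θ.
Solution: Using separation of variables θ = X(s)G(t):
Eigenfunctions: sin(ns), n = 1, 2, 3, ...
General solution: θ(s, t) = Σ c_n sin(ns) exp(-n² t/2)
Matching θ(s,0) = -3sin(s) + sin(2s) + 2sin(3s) term by term: c_1=-3, c_2=1, c_3=2.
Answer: θ(s, t) = exp(-2t)sin(2s) - 3exp(-t/2)sin(s) + 2exp(-9t/2)sin(3s)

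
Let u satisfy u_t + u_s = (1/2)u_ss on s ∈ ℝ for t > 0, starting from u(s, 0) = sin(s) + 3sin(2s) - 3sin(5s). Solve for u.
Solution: Change to a moving frame: let η = s - t, σ = t and write u(s,t) = w(η,σ).
By the chain rule u_t = w_σ - w_η, u_s = w_η, u_ss = w_ηη.
Then u_t + u_s = w_σ: the advection term cancels and the PDE becomes the heat equation w_σ = (1/2)w_ηη on η ∈ ℝ.
Initial data: w(η,0) = u(η,0) = sin(η) + 3sin(2η) - 3sin(5η).
On η ∈ ℝ each mode satisfies (sin(nη))″ = -n² sin(nη), so exp(-n²σ/2) sin(nη) solves the heat equation; by superposition w(η,σ) = Σ c_n exp(-n²σ/2) sin(nη).
Reading off the coefficients: c_1=1, c_2=3, c_5=-3, so w(η,σ) = 3exp(-2σ)sin(2η) + exp(-σ/2)sin(η) - 3exp(-25σ/2)sin(5η).
Substituting back η = s - t, σ = t: u(s,t) = w(s - t, t).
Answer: u(s, t) = 3exp(-2t)sin(2s - 2t) + exp(-t/2)sin(s - t) - 3exp(-25t/2)sin(5s - 5t)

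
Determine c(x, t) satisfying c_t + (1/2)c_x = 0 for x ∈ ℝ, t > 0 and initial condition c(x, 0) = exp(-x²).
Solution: By method of characteristics (waves move right with speed 1/2):
Along characteristics x - (1/2)t = const, c is constant, so c(x,t) = f(x - (1/2)t) with f = c(·, 0).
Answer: c(x, t) = exp(-(-t/2 + x)²)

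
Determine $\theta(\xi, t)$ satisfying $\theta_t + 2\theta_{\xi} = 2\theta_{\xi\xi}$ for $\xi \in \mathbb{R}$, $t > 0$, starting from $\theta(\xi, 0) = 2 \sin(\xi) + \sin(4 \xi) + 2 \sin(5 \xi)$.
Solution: Change to a moving frame: let $\eta = \xi - 2t$, $\sigma = t$ and write $\theta(\xi,t) = u(\eta,\sigma)$.
By the chain rule $\theta_t = u_{\sigma} - 2u_{\eta}$, $\theta_{\xi} = u_{\eta}$, $\theta_{\xi\xi} = u_{\eta\eta}$.
Then $\theta_t + 2\theta_{\xi} = u_{\sigma}$: the advection term cancels and the PDE becomes the heat equation $u_{\sigma} = 2u_{\eta\eta}$ on $\eta \in \mathbb{R}$.
Initial data: $u(\eta,0) = \theta(\eta,0) = 2 \sin(\eta) + \sin(4 \eta) + 2 \sin(5 \eta)$.
On $\eta \in \mathbb{R}$ each mode satisfies $(\sin(n\eta))'' = -n^2 \sin(n\eta)$, so $e^{-2n^2\sigma} \sin(n\eta)$ solves the heat equation; by superposition $u(\eta,\sigma) = \sum c_n e^{-2n^2\sigma} \sin(n\eta)$.
Reading off the coefficients: $c_1=2, c_4=1, c_5=2$, so $u(\eta,\sigma) = 2 e^{-2 \sigma} \sin(\eta) + e^{-32 \sigma} \sin(4 \eta) + 2 e^{-50 \sigma} \sin(5 \eta)$.
Substituting back $\eta = \xi - 2t$, $\sigma = t$: $\theta(\xi,t) = u(\xi - 2t, t)$.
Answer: $\theta(\xi, t) = 2 e^{-2 t} \sin(\xi - 2 t) + e^{-32 t} \sin(4 \xi - 8 t) + 2 e^{-50 t} \sin(5 \xi - 10 t)$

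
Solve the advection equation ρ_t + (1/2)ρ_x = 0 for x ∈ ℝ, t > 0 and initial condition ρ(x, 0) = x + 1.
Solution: By method of characteristics (waves move right with speed 1/2):
Along characteristics x - (1/2)t = const, ρ is constant, so ρ(x,t) = f(x - (1/2)t) with f = ρ(·, 0).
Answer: ρ(x, t) = -(1/2)t + x + 1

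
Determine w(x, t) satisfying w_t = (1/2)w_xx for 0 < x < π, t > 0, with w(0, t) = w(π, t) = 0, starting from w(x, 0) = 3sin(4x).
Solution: Separating variables: w = Σ c_n exp(-n²t/2) sin(nx). From w(x,0) = 3sin(4x): c_4=3.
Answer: w(x, t) = 3exp(-8t)sin(4x)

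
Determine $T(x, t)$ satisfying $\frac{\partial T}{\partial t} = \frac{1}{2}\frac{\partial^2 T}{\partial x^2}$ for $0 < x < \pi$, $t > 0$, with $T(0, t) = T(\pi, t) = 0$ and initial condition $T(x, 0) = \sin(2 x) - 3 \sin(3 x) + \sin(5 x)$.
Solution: Using separation of variables $T = X(x)G(t)$:
Eigenfunctions: $\sin(nx)$, $n = 1, 2, 3, \ldots$
General solution: $T(x, t) = \sum c_n \sin(nx) e^{-n^2 t/2}$
Matching $T(x,0) = \sin(2 x) - 3 \sin(3 x) + \sin(5 x)$ term by term: $c_2=1, c_3=-3, c_5=1$.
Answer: $T(x, t) = e^{-2 t} \sin(2 x) - 3 e^{-9 t/2} \sin(3 x) + e^{-25 t/2} \sin(5 x)$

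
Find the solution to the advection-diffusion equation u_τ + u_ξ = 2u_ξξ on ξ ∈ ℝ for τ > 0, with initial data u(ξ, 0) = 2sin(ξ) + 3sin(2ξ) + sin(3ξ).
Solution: Change to a moving frame: let η = ξ - τ, σ = τ and write u(ξ,τ) = w(η,σ).
By the chain rule u_τ = w_σ - w_η, u_ξ = w_η, u_ξξ = w_ηη.
Then u_τ + u_ξ = w_σ: the advection term cancels and the PDE becomes the heat equation w_σ = 2w_ηη on η ∈ ℝ.
Initial data: w(η,0) = u(η,0) = 2sin(η) + 3sin(2η) + sin(3η).
On η ∈ ℝ each mode satisfies (sin(nη))″ = -n² sin(nη), so exp(-2n²σ) sin(nη) solves the heat equation; by superposition w(η,σ) = Σ c_n exp(-2n²σ) sin(nη).
Reading off the coefficients: c_1=2, c_2=3, c_3=1, so w(η,σ) = 2exp(-2σ)sin(η) + 3exp(-8σ)sin(2η) + exp(-18σ)sin(3η).
Substituting back η = ξ - τ, σ = τ: u(ξ,τ) = w(ξ - τ, τ).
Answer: u(ξ, τ) = 2exp(-2τ)sin(ξ - τ) + 3exp(-8τ)sin(2ξ - 2τ) + exp(-18τ)sin(3ξ - 3τ)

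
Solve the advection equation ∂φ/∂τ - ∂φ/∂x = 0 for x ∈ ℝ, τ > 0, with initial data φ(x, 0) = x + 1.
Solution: By method of characteristics (waves move left with speed 1):
Along characteristics x + τ = const, φ is constant, so φ(x,τ) = f(x + τ) with f = φ(·, 0).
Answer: φ(x, τ) = x + τ + 1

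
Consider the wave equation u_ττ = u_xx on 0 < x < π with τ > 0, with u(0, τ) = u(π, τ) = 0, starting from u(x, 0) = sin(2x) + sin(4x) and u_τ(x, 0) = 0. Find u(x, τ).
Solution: Separating variables: u = Σ [A_n cos(ω_n τ) + B_n sin(ω_n τ)] sin(nx), ω_n = n. From ICs: A_2=1, A_4=1.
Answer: u(x, τ) = sin(2x)cos(2τ) + sin(4x)cos(4τ)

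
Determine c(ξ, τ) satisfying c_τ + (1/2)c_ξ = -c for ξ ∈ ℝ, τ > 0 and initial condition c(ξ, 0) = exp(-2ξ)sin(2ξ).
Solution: Substitute c = exp(-2ξ)u.
Then c_ξ = exp(-2ξ)(u_ξ - 2u), c_τ = exp(-2ξ)u_τ; substituting and dividing by exp(-2ξ), the lower-order terms cancel: u_τ + (1/2)u_ξ = 0 (standard advection equation).
Data for u: u(ξ,0) = exp(2ξ)c(ξ,0) = sin(2ξ).
By characteristics (dξ/dτ = 1/2), u(ξ,τ) = f(ξ - (1/2)τ) with f = u(·, 0).
So u(ξ,τ) = sin(2ξ - τ), and c(ξ,τ) = exp(-2ξ)u(ξ,τ).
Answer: c(ξ, τ) = exp(-2ξ)sin(2ξ - τ)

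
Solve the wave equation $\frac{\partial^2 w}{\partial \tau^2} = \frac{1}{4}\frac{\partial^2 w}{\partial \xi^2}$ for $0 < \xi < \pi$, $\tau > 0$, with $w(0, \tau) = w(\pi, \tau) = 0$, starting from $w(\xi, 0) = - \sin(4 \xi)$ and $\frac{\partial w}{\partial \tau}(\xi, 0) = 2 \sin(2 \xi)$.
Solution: Using separation of variables $w = X(\xi)T(\tau)$:
Eigenfunctions: $\sin(n\xi)$, $n = 1, 2, 3, \ldots$
General solution: $w(\xi, \tau) = \sum [A_n \cos(n \tau/2) + B_n \sin(n \tau/2)] \sin(n\xi)$
From $w(\xi,0) = - \sin(4 \xi)$: $A_4=-1$. From $w_{\tau}(\xi,0) = 2 \sin(2 \xi)$, using $w_{\tau}(\xi,0) = \sum \omega_n B_n \sin(n\xi)$ with $\omega_n = n/2$: $B_2 = 2/1 = 2$.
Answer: $w(\xi, \tau) = 2 \sin(\tau) \sin(2 \xi) -  \sin(4 \xi) \cos(2 \tau)$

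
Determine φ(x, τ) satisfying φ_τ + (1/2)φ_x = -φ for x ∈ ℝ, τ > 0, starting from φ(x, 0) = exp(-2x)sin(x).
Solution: Substitute φ = exp(-2x)u.
Then φ_x = exp(-2x)(u_x - 2u), φ_τ = exp(-2x)u_τ; substituting and dividing by exp(-2x), the lower-order terms cancel: u_τ + (1/2)u_x = 0 (standard advection equation).
Data for u: u(x,0) = exp(2x)φ(x,0) = sin(x).
By characteristics (dx/dτ = 1/2), u(x,τ) = f(x - (1/2)τ) with f = u(·, 0).
So u(x,τ) = sin(x - τ/2), and φ(x,τ) = exp(-2x)u(x,τ).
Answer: φ(x, τ) = exp(-2x)sin(x - τ/2)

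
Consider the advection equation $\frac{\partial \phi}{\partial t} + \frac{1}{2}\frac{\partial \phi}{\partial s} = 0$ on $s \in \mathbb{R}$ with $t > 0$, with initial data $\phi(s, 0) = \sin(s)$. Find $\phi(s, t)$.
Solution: By characteristics ($ds/dt = 1/2$), $\phi(s,t) = f(s - \frac{1}{2}t)$ with $f = \phi( \cdot , 0)$.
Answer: $\phi(s, t) = \sin(s - t/2)$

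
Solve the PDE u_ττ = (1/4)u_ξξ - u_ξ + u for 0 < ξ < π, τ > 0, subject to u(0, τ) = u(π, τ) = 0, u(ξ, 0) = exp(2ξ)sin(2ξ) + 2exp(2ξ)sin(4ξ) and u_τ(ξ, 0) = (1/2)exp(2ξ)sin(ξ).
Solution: Substitute u = exp(2ξ)w.
Then u_ξ = exp(2ξ)(w_ξ + 2w), u_ξξ = exp(2ξ)(w_ξξ + 4w_ξ + 4w), u_ττ = exp(2ξ)w_ττ; substituting and dividing by exp(2ξ), the lower-order terms cancel: w_ττ = (1/4)w_ξξ (standard wave equation).
Data for w: w(ξ,0) = exp(-2ξ)u(ξ,0) = sin(2ξ) + 2sin(4ξ); w_τ(ξ,0) = exp(-2ξ)u_τ(ξ,0) = (1/2)sin(ξ). The boundary conditions carry over: w(0,τ) = w(π,τ) = 0.
Separating variables: w = Σ [A_n cos(ω_n τ) + B_n sin(ω_n τ)] sin(nξ), ω_n = n/2. From ICs (B_n = velocity coefficient / ω_n): A_2=1, A_4=2, B_1=1.
So w(ξ,τ) = sin(ξ)sin(τ/2) + sin(2ξ)cos(τ) + 2sin(4ξ)cos(2τ), and u(ξ,τ) = exp(2ξ)w(ξ,τ).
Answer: u(ξ, τ) = exp(2ξ)sin(ξ)sin(τ/2) + exp(2ξ)sin(2ξ)cos(τ) + 2exp(2ξ)sin(4ξ)cos(2τ)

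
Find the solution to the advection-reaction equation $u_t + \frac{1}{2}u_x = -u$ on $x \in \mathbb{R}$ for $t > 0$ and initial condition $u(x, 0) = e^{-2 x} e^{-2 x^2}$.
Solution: Substitute $u = e^{-2x}w$, i.e. $w = e^{2x}u$.
By the product rule, $u_x = e^{-2x}(w_x - 2w)$, $u_t = e^{-2x}w_t$.
Substituting into the PDE and dividing by $e^{-2x}$: $w_t + \frac{1}{2}(w_x - 2w) = -w$.
The lower-order terms cancel, leaving the standard advection equation $w_t + \frac{1}{2}w_x = 0$.
Initial data for $w$: $w(x,0) = e^{2x}u(x,0) = e^{-2 x^2}$.
Solve for $w$:
  By method of characteristics (waves move right with speed 1/2):
  Along characteristics $x - \frac{1}{2}t =$ const, $w$ is constant, so $w(x,t) = f(x - \frac{1}{2}t)$ with $f = w( \cdot , 0)$.
Hence $w(x,t) = e^{-2 (-t/2 + x)^2}$.
Transform back: $u(x,t) = e^{-2x}w(x,t)$.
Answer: $u(x, t) = e^{-2 x} e^{-2 (-t/2 + x)^2}$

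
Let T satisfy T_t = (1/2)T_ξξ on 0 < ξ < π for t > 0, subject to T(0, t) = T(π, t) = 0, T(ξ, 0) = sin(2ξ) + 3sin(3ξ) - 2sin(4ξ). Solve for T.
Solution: Separating variables: T = Σ c_n exp(-n²t/2) sin(nξ). From T(ξ,0) = sin(2ξ) + 3sin(3ξ) - 2sin(4ξ): c_2=1, c_3=3, c_4=-2.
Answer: T(ξ, t) = exp(-2t)sin(2ξ) - 2exp(-8t)sin(4ξ) + 3exp(-9t/2)sin(3ξ)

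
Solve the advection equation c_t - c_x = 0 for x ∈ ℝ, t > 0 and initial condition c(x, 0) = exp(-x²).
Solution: By characteristics (dx/dt = -1), c(x,t) = f(x + t) with f = c(·, 0).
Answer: c(x, t) = exp(-(t + x)²)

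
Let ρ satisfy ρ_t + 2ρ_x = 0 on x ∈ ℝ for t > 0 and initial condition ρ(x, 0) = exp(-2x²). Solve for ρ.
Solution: By characteristics (dx/dt = 2), ρ(x,t) = f(x - 2t) with f = ρ(·, 0).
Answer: ρ(x, t) = exp(-2(-2t + x)²)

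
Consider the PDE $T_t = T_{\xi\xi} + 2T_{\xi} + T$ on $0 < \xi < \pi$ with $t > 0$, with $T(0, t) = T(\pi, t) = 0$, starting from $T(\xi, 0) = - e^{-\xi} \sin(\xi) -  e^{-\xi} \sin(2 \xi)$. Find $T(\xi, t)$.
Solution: Substitute $T = e^{-\xi}u$.
Then $T_{\xi} = e^{-\xi}(u_{\xi} - u)$, $T_{\xi\xi} = e^{-\xi}(u_{\xi\xi} - 2u_{\xi} + u)$, $T_t = e^{-\xi}u_t$; substituting and dividing by $e^{-\xi}$, the lower-order terms cancel: $u_t = u_{\xi\xi}$ (standard heat equation).
Data for $u$: $u(\xi,0) = e^{\xi}T(\xi,0) = - \sin(\xi) - \sin(2 \xi)$. The boundary conditions carry over: $u(0,t) = u(\pi,t) = 0$.
Separating variables: $u = \sum c_n e^{-n^2t} \sin(n\xi)$. From $u(\xi,0) = - \sin(\xi) - \sin(2 \xi)$: $c_1=-1, c_2=-1$.
So $u(\xi,t) = - e^{-t} \sin(\xi) - e^{-4 t} \sin(2 \xi)$, and $T(\xi,t) = e^{-\xi}u(\xi,t)$.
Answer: $T(\xi, t) = - e^{-\xi} e^{-t} \sin(\xi) -  e^{-\xi} e^{-4 t} \sin(2 \xi)$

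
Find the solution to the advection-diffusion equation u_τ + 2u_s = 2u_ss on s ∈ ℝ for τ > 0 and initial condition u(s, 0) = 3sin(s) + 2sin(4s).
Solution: Change to a moving frame: let η = s - 2τ, σ = τ and write u(s,τ) = w(η,σ).
By the chain rule u_τ = w_σ - 2w_η, u_s = w_η, u_ss = w_ηη.
Then u_τ + 2u_s = w_σ: the advection term cancels and the PDE becomes the heat equation w_σ = 2w_ηη on η ∈ ℝ.
Initial data: w(η,0) = u(η,0) = 3sin(η) + 2sin(4η).
On η ∈ ℝ each mode satisfies (sin(nη))″ = -n² sin(nη), so exp(-2n²σ) sin(nη) solves the heat equation; by superposition w(η,σ) = Σ c_n exp(-2n²σ) sin(nη).
Reading off the coefficients: c_1=3, c_4=2, so w(η,σ) = 3exp(-2σ)sin(η) + 2exp(-32σ)sin(4η).
Substituting back η = s - 2τ, σ = τ: u(s,τ) = w(s - 2τ, τ).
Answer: u(s, τ) = 3exp(-2τ)sin(s - 2τ) + 2exp(-32τ)sin(4s - 8τ)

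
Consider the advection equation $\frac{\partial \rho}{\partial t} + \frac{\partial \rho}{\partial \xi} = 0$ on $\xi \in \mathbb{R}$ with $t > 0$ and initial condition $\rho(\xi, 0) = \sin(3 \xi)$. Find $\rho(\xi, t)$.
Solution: By characteristics ($d\xi/dt = 1$), $\rho(\xi,t) = f(\xi - t)$ with $f = \rho( \cdot , 0)$.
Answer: $\rho(\xi, t) = \sin(3 \xi - 3 t)$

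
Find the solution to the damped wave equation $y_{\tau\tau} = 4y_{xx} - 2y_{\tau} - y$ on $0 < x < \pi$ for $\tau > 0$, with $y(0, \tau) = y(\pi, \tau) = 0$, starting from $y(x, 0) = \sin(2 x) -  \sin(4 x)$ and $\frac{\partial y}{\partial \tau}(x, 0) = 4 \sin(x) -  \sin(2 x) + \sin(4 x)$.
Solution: Substitute $y = e^{-\tau}u$, i.e. $u = e^{\tau}y$.
By the product rule, $y_{\tau} = e^{-\tau}(u_{\tau} - u)$, $y_{\tau\tau} = e^{-\tau}(u_{\tau\tau} - 2u_{\tau} + u)$, $y_{xx} = e^{-\tau}u_{xx}$.
Substituting into the PDE and dividing by $e^{-\tau}$: $u_{\tau\tau} - 2u_{\tau} + u = 4u_{xx} - 2(u_{\tau} - u) - u$.
The lower-order terms cancel, leaving the standard wave equation $u_{\tau\tau} = 4u_{xx}$.
Initial data for $u$: $u(x,0) = y(x,0) = \sin(2 x) - \sin(4 x)$; $u_{\tau}(x,0) = y_{\tau}(x,0) + y(x,0) = 4 \sin(x)$. The boundary conditions carry over: $u(0,\tau) = u(\pi,\tau) = 0$.
Solve for $u$:
  Using separation of variables $u = X(x)T(\tau)$:
  Eigenfunctions: $\sin(nx)$, $n = 1, 2, 3, \ldots$
  General solution: $u(x, \tau) = \sum [A_n \cos(2n \tau) + B_n \sin(2n \tau)] \sin(nx)$
  From $u(x,0) = \sin(2 x) - \sin(4 x)$: $A_2=1, A_4=-1$. From $u_{\tau}(x,0) = 4 \sin(x)$, using $u_{\tau}(x,0) = \sum \omega_n B_n \sin(nx)$ with $\omega_n = 2n$: $B_1 = 4/2 = 2$.
Hence $u(x,\tau) = 2 \sin(x) \sin(2 \tau) + \sin(2 x) \cos(4 \tau) - \sin(4 x) \cos(8 \tau)$.
Transform back: $y(x,\tau) = e^{-\tau}u(x,\tau)$.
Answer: $y(x, \tau) = 2 e^{-\tau} \sin(2 \tau) \sin(x) + e^{-\tau} \sin(2 x) \cos(4 \tau) -  e^{-\tau} \sin(4 x) \cos(8 \tau)$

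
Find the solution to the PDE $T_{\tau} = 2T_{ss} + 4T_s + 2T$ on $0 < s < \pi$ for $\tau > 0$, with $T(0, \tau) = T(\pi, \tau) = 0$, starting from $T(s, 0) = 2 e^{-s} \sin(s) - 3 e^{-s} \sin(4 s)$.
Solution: Substitute $T = e^{-s}u$.
Then $T_s = e^{-s}(u_s - u)$, $T_{ss} = e^{-s}(u_{ss} - 2u_s + u)$, $T_{\tau} = e^{-s}u_{\tau}$; substituting and dividing by $e^{-s}$, the lower-order terms cancel: $u_{\tau} = 2u_{ss}$ (standard heat equation).
Data for $u$: $u(s,0) = e^{s}T(s,0) = 2 \sin(s) - 3 \sin(4 s)$. The boundary conditions carry over: $u(0,\tau) = u(\pi,\tau) = 0$.
Separating variables: $u = \sum c_n e^{-2n^2\tau} \sin(ns)$. From $u(s,0) = 2 \sin(s) - 3 \sin(4 s)$: $c_1=2, c_4=-3$.
So $u(s,\tau) = 2 e^{-2 \tau} \sin(s) - 3 e^{-32 \tau} \sin(4 s)$, and $T(s,\tau) = e^{-s}u(s,\tau)$.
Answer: $T(s, \tau) = 2 e^{-2 \tau} e^{-s} \sin(s) - 3 e^{-32 \tau} e^{-s} \sin(4 s)$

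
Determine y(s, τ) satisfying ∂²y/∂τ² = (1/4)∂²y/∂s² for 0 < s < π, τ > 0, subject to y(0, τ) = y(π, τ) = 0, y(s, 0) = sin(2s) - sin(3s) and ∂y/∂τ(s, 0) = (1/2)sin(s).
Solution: Separating variables: y = Σ [A_n cos(ω_n τ) + B_n sin(ω_n τ)] sin(ns), ω_n = n/2. From ICs (B_n = velocity coefficient / ω_n): A_2=1, A_3=-1, B_1=1.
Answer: y(s, τ) = sin(s)sin(τ/2) + sin(2s)cos(τ) - sin(3s)cos(3τ/2)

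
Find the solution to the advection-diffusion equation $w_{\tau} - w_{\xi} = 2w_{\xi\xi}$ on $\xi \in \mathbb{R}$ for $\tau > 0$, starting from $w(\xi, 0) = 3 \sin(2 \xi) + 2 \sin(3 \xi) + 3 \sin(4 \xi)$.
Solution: Change to a moving frame: let $\eta = \xi + \tau$, $\sigma = \tau$ and write $w(\xi,\tau) = u(\eta,\sigma)$.
By the chain rule $w_{\tau} = u_{\sigma} + u_{\eta}$, $w_{\xi} = u_{\eta}$, $w_{\xi\xi} = u_{\eta\eta}$.
Then $w_{\tau} - w_{\xi} = u_{\sigma}$: the advection term cancels and the PDE becomes the heat equation $u_{\sigma} = 2u_{\eta\eta}$ on $\eta \in \mathbb{R}$.
Initial data: $u(\eta,0) = w(\eta,0) = 3 \sin(2 \eta) + 2 \sin(3 \eta) + 3 \sin(4 \eta)$.
On $\eta \in \mathbb{R}$ each mode satisfies $(\sin(n\eta))'' = -n^2 \sin(n\eta)$, so $e^{-2n^2\sigma} \sin(n\eta)$ solves the heat equation; by superposition $u(\eta,\sigma) = \sum c_n e^{-2n^2\sigma} \sin(n\eta)$.
Reading off the coefficients: $c_2=3, c_3=2, c_4=3$, so $u(\eta,\sigma) = 3 e^{-8 \sigma} \sin(2 \eta) + 2 e^{-18 \sigma} \sin(3 \eta) + 3 e^{-32 \sigma} \sin(4 \eta)$.
Substituting back $\eta = \xi + \tau$, $\sigma = \tau$: $w(\xi,\tau) = u(\xi + \tau, \tau)$.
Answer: $w(\xi, \tau) = 3 e^{-8 \tau} \sin(2 \tau + 2 \xi) + 2 e^{-18 \tau} \sin(3 \tau + 3 \xi) + 3 e^{-32 \tau} \sin(4 \tau + 4 \xi)$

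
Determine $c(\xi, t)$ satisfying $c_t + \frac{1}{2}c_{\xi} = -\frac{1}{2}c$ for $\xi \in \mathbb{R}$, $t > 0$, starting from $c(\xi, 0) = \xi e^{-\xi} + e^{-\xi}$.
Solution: Substitute $c = e^{-\xi}u$.
Then $c_{\xi} = e^{-\xi}(u_{\xi} - u)$, $c_t = e^{-\xi}u_t$; substituting and dividing by $e^{-\xi}$, the lower-order terms cancel: $u_t + \frac{1}{2}u_{\xi} = 0$ (standard advection equation).
Data for $u$: $u(\xi,0) = e^{\xi}c(\xi,0) = \xi + 1$.
By characteristics ($d\xi/dt = 1/2$), $u(\xi,t) = f(\xi - \frac{1}{2}t)$ with $f = u( \cdot , 0)$.
So $u(\xi,t) = -\frac{1}{2} t + \xi + 1$, and $c(\xi,t) = e^{-\xi}u(\xi,t)$.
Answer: $c(\xi, t) = \xi e^{-\xi} - \frac{1}{2} t e^{-\xi} + e^{-\xi}$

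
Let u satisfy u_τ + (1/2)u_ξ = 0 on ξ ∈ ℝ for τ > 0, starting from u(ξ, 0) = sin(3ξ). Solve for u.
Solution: By characteristics (dξ/dτ = 1/2), u(ξ,τ) = f(ξ - (1/2)τ) with f = u(·, 0).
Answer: u(ξ, τ) = sin(3ξ - 3τ/2)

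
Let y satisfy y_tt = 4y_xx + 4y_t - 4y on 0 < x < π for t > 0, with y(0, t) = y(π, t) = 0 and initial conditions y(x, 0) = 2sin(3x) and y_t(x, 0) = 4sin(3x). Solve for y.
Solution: Substitute y = exp(2t)u.
Then y_t = exp(2t)(u_t + 2u), y_tt = exp(2t)(u_tt + 4u_t + 4u), y_xx = exp(2t)u_xx; substituting and dividing by exp(2t), the lower-order terms cancel: u_tt = 4u_xx (standard wave equation).
Data for u: u(x,0) = y(x,0) = 2sin(3x); u_t(x,0) = y_t(x,0) - 2y(x,0) = 0. The boundary conditions carry over: u(0,t) = u(π,t) = 0.
Separating variables: u = Σ [A_n cos(ω_n t) + B_n sin(ω_n t)] sin(nx), ω_n = 2n. From ICs: A_3=2.
So u(x,t) = 2sin(3x)cos(6t), and y(x,t) = exp(2t)u(x,t).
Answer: y(x, t) = 2exp(2t)sin(3x)cos(6t)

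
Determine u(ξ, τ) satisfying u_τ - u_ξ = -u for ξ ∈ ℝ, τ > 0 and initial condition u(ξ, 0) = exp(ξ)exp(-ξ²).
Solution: Substitute u = exp(ξ)w, i.e. w = exp(-ξ)u.
By the product rule, u_ξ = exp(ξ)(w_ξ + w), u_τ = exp(ξ)w_τ.
Substituting into the PDE and dividing by exp(ξ): w_τ - (w_ξ + w) = -w.
The lower-order terms cancel, leaving the standard advection equation w_τ - w_ξ = 0.
Initial data for w: w(ξ,0) = exp(-ξ)u(ξ,0) = exp(-ξ²).
Solve for w:
  By method of characteristics (waves move left with speed 1):
  Along characteristics ξ + τ = const, w is constant, so w(ξ,τ) = f(ξ + τ) with f = w(·, 0).
Hence w(ξ,τ) = exp(-(ξ + τ)²).
Transform back: u(ξ,τ) = exp(ξ)w(ξ,τ).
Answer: u(ξ, τ) = exp(ξ)exp(-(ξ + τ)²)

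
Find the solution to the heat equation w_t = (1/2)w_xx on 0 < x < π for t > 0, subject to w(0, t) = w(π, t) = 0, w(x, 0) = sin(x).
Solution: Separating variables: w = Σ c_n exp(-n²t/2) sin(nx). From w(x,0) = sin(x): c_1=1.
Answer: w(x, t) = exp(-t/2)sin(x)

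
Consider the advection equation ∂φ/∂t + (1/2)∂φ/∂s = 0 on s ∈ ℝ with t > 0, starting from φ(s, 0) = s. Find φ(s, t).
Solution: By characteristics (ds/dt = 1/2), φ(s,t) = f(s - (1/2)t) with f = φ(·, 0).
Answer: φ(s, t) = s - (1/2)t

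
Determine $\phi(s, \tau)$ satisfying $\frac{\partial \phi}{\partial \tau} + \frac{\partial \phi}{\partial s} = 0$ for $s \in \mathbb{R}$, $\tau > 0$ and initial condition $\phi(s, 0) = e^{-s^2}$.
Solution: By method of characteristics (waves move right with speed 1):
Along characteristics $s - \tau =$ const, $\phi$ is constant, so $\phi(s,\tau) = f(s - \tau)$ with $f = \phi( \cdot , 0)$.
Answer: $\phi(s, \tau) = e^{-(-\tau + s)^2}$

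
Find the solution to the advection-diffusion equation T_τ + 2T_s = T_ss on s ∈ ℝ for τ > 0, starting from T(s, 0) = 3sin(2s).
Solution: Change to a moving frame: let η = s - 2τ, σ = τ and write T(s,τ) = u(η,σ).
By the chain rule T_τ = u_σ - 2u_η, T_s = u_η, T_ss = u_ηη.
Then T_τ + 2T_s = u_σ: the advection term cancels and the PDE becomes the heat equation u_σ = u_ηη on η ∈ ℝ.
Initial data: u(η,0) = T(η,0) = 3sin(2η).
On η ∈ ℝ each mode satisfies (sin(nη))″ = -n² sin(nη), so exp(-n²σ) sin(nη) solves the heat equation; by superposition u(η,σ) = Σ c_n exp(-n²σ) sin(nη).
Reading off the coefficients: c_2=3, so u(η,σ) = 3exp(-4σ)sin(2η).
Substituting back η = s - 2τ, σ = τ: T(s,τ) = u(s - 2τ, τ).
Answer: T(s, τ) = 3exp(-4τ)sin(2s - 4τ)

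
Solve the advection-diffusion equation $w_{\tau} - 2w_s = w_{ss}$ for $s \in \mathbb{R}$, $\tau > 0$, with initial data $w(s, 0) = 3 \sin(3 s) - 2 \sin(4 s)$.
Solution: Change to a moving frame: let $\eta = s + 2\tau$, $\sigma = \tau$ and write $w(s,\tau) = u(\eta,\sigma)$.
By the chain rule $w_{\tau} = u_{\sigma} + 2u_{\eta}$, $w_s = u_{\eta}$, $w_{ss} = u_{\eta\eta}$.
Then $w_{\tau} - 2w_s = u_{\sigma}$: the advection term cancels and the PDE becomes the heat equation $u_{\sigma} = u_{\eta\eta}$ on $\eta \in \mathbb{R}$.
Initial data: $u(\eta,0) = w(\eta,0) = 3 \sin(3 \eta) - 2 \sin(4 \eta)$.
On $\eta \in \mathbb{R}$ each mode satisfies $(\sin(n\eta))'' = -n^2 \sin(n\eta)$, so $e^{-n^2\sigma} \sin(n\eta)$ solves the heat equation; by superposition $u(\eta,\sigma) = \sum c_n e^{-n^2\sigma} \sin(n\eta)$.
Reading off the coefficients: $c_3=3, c_4=-2$, so $u(\eta,\sigma) = 3 e^{-9 \sigma} \sin(3 \eta) - 2 e^{-16 \sigma} \sin(4 \eta)$.
Substituting back $\eta = s + 2\tau$, $\sigma = \tau$: $w(s,\tau) = u(s + 2\tau, \tau)$.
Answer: $w(s, \tau) = 3 e^{-9 \tau} \sin(6 \tau + 3 s) - 2 e^{-16 \tau} \sin(8 \tau + 4 s)$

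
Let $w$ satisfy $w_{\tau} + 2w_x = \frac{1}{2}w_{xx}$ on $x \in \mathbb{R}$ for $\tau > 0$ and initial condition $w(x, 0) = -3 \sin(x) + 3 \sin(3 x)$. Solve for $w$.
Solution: Moving frame: $\eta = x - 2\tau$, $\sigma = \tau$, $w = u(\eta,\sigma)$, so $w_{\tau} = u_{\sigma} - 2u_{\eta}$ and $w_{xx} = u_{\eta\eta}$.
Hence $w_{\tau} + 2w_x = u_{\sigma}$ and the PDE becomes the heat equation $u_{\sigma} = \frac{1}{2}u_{\eta\eta}$ on $\eta \in \mathbb{R}$.
Initial data: $u(\eta,0) = w(\eta,0) = -3 \sin(\eta) + 3 \sin(3 \eta)$. Each mode $\sin(n\eta)$ decays as $e^{-n^2\sigma/2}$ on $\mathbb{R}$, so $u(\eta,\sigma) = \sum c_n e^{-n^2\sigma/2} \sin(n\eta)$ with $c_1=-3, c_3=3$: $u(\eta,\sigma) = -3 e^{-\sigma/2} \sin(\eta) + 3 e^{-9 \sigma/2} \sin(3 \eta)$.
Substituting back: $w(x,\tau) = u(x - 2\tau, \tau)$.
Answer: $w(x, \tau) = 3 e^{-\tau/2} \sin(2 \tau - x) - 3 e^{-9 \tau/2} \sin(6 \tau - 3 x)$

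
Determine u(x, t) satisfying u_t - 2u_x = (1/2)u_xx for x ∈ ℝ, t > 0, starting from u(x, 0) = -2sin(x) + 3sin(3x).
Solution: Change to a moving frame: let η = x + 2t, σ = t and write u(x,t) = w(η,σ).
By the chain rule u_t = w_σ + 2w_η, u_x = w_η, u_xx = w_ηη.
Then u_t - 2u_x = w_σ: the advection term cancels and the PDE becomes the heat equation w_σ = (1/2)w_ηη on η ∈ ℝ.
Initial data: w(η,0) = u(η,0) = -2sin(η) + 3sin(3η).
On η ∈ ℝ each mode satisfies (sin(nη))″ = -n² sin(nη), so exp(-n²σ/2) sin(nη) solves the heat equation; by superposition w(η,σ) = Σ c_n exp(-n²σ/2) sin(nη).
Reading off the coefficients: c_1=-2, c_3=3, so w(η,σ) = -2exp(-σ/2)sin(η) + 3exp(-9σ/2)sin(3η).
Substituting back η = x + 2t, σ = t: u(x,t) = w(x + 2t, t).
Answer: u(x, t) = -2exp(-t/2)sin(2t + x) + 3exp(-9t/2)sin(6t + 3x)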